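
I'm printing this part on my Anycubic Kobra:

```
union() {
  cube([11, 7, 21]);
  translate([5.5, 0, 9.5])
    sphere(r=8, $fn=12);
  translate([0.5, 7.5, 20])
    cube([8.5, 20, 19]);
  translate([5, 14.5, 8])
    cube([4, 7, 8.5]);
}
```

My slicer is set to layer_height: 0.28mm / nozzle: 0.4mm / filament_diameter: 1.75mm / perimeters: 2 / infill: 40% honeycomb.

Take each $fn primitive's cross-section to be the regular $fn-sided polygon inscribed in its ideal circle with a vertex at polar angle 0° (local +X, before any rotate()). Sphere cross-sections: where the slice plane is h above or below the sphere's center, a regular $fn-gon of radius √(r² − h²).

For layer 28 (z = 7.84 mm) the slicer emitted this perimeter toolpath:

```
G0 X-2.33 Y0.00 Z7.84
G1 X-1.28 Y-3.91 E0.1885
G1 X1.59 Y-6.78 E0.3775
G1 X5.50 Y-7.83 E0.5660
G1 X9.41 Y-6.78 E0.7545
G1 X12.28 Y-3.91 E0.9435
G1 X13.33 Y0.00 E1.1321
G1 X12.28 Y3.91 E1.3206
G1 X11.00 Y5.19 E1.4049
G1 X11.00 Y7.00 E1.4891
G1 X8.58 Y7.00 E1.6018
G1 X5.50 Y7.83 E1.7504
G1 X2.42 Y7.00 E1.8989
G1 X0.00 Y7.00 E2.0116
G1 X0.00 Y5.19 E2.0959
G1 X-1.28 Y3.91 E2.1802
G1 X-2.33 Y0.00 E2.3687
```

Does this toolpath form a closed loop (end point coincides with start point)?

yes

Start point (G0): (-2.33, 0.00). End point (last G1): the path returns to the start — closed.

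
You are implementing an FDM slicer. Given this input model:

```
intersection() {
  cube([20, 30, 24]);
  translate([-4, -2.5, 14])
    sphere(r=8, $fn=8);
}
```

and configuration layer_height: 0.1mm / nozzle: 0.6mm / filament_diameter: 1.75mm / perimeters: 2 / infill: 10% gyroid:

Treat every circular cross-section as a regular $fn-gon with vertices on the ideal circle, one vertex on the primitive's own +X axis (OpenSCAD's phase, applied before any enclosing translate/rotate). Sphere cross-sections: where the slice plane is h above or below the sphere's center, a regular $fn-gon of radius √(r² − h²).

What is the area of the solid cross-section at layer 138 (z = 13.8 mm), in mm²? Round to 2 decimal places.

At z = 13.8 mm: the cube (footprint 20×30) is included at this height (area 600.00 mm²); the r=8 sphere at (-4, -2.5) contributes a regular 8-gon of circumradius √(8²−0.2²) = 7.997 (area = (8/2)·7.997²·sin(360°/8) = 180.91 mm²); After intersecting: the r=8 sphere at (-4, -2.5) partially overlaps the 20×30 cube; clipping to the common part keeps 7.85 mm² — area = 7.85 mm². Overall, the cross-section is a single solid region. Net area = 7.85 mm².

7.85 mm²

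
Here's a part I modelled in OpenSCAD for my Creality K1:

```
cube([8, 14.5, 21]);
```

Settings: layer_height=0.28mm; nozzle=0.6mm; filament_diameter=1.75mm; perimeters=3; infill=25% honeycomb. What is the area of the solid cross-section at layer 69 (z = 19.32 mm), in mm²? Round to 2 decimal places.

116.00 mm²

At z = 19.32 mm: the cube (footprint 8×14.5) is included at this height (area 116.00 mm²). Overall, the cross-section is a single solid region. Net area = 116.00 mm².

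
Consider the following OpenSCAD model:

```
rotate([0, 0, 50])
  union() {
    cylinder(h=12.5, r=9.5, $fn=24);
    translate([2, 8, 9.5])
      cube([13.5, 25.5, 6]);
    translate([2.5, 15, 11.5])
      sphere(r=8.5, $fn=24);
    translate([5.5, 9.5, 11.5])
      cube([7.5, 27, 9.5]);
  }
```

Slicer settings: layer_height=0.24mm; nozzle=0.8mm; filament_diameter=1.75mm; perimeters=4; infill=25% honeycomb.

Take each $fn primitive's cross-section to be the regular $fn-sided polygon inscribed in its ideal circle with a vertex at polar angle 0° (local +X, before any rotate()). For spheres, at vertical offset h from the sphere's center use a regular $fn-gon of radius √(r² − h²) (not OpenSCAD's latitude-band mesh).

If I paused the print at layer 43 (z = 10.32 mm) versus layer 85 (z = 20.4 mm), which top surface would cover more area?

Layer 43 (z = 10.32): the r=9.5 cylinder contributes a regular 24-gon of circumradius 9.5 (area = (24/2)·9.500²·sin(360°/24) = 280.30 mm²); the 13.5×25.5 cube at (2, 8) contributes its full rectangle (area 344.25 mm²); the sphere at (2.5, 15): section is a regular 24-gon, circumradius = √(r²−h²) = √(8.5²−1.18²) = 8.418 (area = (24/2)·8.418²·sin(360°/24) = 220.07 mm²); the cube at (5.5, 9.5) is not intersected at this z (z outside [11.5, 21]); Merging all regions: the regions partially overlap — summed areas 844.62 mm² minus the doubly-counted overlap 129.80 mm² gives 714.82 mm² — area = 714.82 mm²; (whole slice rotated 50° about Z — lengths, areas and connectivity unchanged). So its area = 714.82 mm². Layer 85 (z = 20.4): the cylinder is not intersected at this z (z outside [0, 12.5]); the cube at (2, 8) is absent (z outside [9.5, 15.5]); the sphere at (2.5, 15) does not reach this height (|z−center|=8.900 > r=8.5); the cube at (5.5, 9.5) (footprint 7.5×27) is included at this height (area 202.50 mm²); Merging all regions: only the 7.5×27 cube at (5.5, 9.5) is present, so the union is just that shape — area = 202.50 mm²; (whole slice rotated 50° about Z — lengths, areas and connectivity unchanged). So its area = 202.50 mm². Layer 43 is larger (714.82 vs 202.50 mm²).

layer 43 (z = 10.32 mm)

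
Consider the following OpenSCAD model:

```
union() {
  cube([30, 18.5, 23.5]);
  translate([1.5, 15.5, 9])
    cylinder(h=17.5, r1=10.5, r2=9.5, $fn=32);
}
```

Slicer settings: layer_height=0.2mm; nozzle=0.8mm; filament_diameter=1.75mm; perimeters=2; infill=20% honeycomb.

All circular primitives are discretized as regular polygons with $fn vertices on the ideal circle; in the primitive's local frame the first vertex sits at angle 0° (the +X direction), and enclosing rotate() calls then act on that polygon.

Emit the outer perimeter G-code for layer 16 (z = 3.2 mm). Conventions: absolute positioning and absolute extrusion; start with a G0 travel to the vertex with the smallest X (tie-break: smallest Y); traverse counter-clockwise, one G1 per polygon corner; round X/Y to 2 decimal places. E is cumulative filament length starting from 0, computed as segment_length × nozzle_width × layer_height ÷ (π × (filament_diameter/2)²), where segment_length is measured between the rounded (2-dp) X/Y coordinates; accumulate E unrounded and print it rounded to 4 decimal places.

G0 X0.00 Y0.00 Z3.20
G1 X30.00 Y0.00 E1.9956
G1 X30.00 Y18.50 E3.2262
G1 X0.00 Y18.50 E5.2218
G1 X0.00 Y0.00 E6.4525

At z = 3.2 mm: the cube (footprint 30×18.5) is included at this height; the cone at (1.5, 15.5) is not intersected at this z (z outside [9, 26.5]); Taking the union: only the 30×18.5 cube is present, so the union is just that shape — 1 connected region. The outline is a single polygon with 4 vertices. Extrusion per mm of travel: 0.8 × 0.2 / (π × 0.875²) = 0.066520. Accumulating E over each segment gives final E = 6.4525.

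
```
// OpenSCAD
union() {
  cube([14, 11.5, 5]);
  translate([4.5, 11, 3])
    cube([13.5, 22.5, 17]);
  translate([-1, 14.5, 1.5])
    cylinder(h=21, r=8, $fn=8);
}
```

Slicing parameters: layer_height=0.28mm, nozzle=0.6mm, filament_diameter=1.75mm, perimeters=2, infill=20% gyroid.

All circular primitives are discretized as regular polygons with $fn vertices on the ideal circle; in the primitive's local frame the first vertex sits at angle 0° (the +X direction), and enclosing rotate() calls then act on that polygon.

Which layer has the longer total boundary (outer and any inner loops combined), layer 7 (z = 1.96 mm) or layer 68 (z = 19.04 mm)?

Layer 7 (z = 1.96): the cube (footprint 14×11.5) is included at this height (perimeter 51.00 mm); the cube at (4.5, 11) does not reach this height (z outside [3, 20]); the cylinder at (-1, 14.5): section is a regular 8-gon, circumradius r=8 (perimeter = 2·8·8.000·sin(180°/8) = 48.98 mm); Combining (union): the regions partially overlap (shared area 18.33 mm²), so the edge portions inside another operand are dropped and the merged outline is re-measured after clipping — boundary = 81.72 mm. So its perimeter = 81.72 mm. Layer 68 (z = 19.04): the cube does not reach this height (z outside [0, 5]); the 13.5×22.5 cube at (4.5, 11) contributes its full rectangle (perimeter 72.00 mm); the r=8 cylinder at (-1, 14.5) gives a regular 8-gon of circumradius 8 (constant along its height) (perimeter = 2·8·8.000·sin(180°/8) = 48.98 mm); Merging all regions: the regions partially overlap (shared area 13.73 mm²), so the edge portions inside another operand are dropped and the merged outline is re-measured after clipping — boundary = 100.63 mm. So its perimeter = 100.63 mm. Layer 68 is larger (100.63 vs 81.72 mm).

layer 68 (z = 19.04 mm)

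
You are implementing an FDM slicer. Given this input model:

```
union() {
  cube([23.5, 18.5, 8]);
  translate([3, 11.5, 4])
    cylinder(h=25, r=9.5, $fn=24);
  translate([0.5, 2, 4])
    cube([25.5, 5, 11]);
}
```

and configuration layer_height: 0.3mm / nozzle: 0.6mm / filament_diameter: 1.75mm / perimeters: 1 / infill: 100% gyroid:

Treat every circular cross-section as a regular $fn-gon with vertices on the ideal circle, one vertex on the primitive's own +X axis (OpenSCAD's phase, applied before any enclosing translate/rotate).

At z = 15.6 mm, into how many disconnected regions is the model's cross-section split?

1

At z = 15.6 mm: the cube does not reach this height (z outside [0, 8]); the r=9.5 cylinder at (3, 11.5) contributes a regular 24-gon of circumradius 9.5; the cube at (0.5, 2) does not reach this height (z outside [4, 15]); Merging all regions: only the r=9.5 cylinder at (3, 11.5) is present, so the union is just that shape — 1 connected region. The result has 1 disconnected region.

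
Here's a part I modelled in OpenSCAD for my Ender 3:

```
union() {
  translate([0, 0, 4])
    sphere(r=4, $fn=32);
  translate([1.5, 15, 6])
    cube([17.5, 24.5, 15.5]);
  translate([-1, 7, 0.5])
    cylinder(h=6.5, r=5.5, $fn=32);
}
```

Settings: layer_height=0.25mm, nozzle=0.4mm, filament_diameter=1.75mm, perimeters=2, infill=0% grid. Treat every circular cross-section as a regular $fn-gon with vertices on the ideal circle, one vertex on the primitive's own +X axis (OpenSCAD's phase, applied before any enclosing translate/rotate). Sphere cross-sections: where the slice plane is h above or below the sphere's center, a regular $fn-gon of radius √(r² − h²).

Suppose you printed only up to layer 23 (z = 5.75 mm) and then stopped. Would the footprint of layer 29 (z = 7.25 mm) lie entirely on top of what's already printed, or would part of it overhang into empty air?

Compare the two slices. At z = 5.75: the r=4 sphere slices to a regular 32-gon of circumradius 3.597 (√(r²−h²) with h=1.75 from center) (area = (32/2)·3.597²·sin(360°/32) = 40.38 mm²); the cube at (1.5, 15) is not intersected at this z (z outside [6, 21.5]); the cylinder at (-1, 7): section is a regular 32-gon, circumradius r=5.5 (area = (32/2)·5.500²·sin(360°/32) = 94.42 mm²); Merging all regions: the regions partially overlap — summed areas 134.81 mm² minus the doubly-counted overlap 7.51 mm² gives 127.30 mm² — area = 127.30 mm². At z = 7.25: the sphere: section is a regular 32-gon, circumradius = √(r²−h²) = √(4²−3.25²) = 2.332 (area = (32/2)·2.332²·sin(360°/32) = 16.97 mm²); the 17.5×24.5 cube at (1.5, 15) contributes its full rectangle (area 428.75 mm²); the cylinder at (-1, 7) is absent (z outside [0.5, 7]); Combining (union): the 2 present regions are separate (no shared area or edge), so areas and boundary lengths simply add and each stays a separate island — area = 445.72 mm². Checking containment: at z = 7.25 the cross-section extends beyond the z = 5.75 cross-section by about 428.75 mm².

part overhangs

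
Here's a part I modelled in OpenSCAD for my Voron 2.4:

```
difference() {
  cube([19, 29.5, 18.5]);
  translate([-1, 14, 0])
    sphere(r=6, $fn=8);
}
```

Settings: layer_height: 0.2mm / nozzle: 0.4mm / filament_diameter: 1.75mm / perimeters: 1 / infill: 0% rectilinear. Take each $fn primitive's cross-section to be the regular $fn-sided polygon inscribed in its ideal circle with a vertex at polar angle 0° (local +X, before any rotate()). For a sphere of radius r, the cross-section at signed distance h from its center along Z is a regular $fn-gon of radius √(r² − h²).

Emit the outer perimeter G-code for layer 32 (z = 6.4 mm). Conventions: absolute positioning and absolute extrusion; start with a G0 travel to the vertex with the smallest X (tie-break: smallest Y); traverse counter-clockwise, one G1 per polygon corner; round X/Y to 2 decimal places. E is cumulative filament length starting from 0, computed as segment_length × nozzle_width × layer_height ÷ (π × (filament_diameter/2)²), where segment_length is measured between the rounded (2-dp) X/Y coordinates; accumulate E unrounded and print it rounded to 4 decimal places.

At z = 6.4 mm: the cube (footprint 19×29.5) is included at this height; the sphere at (-1, 14) is not intersected at this z (|z−center|=6.400 > r=6); Taking the first minus the rest: none of the subtracted shapes is present at this height, so the 19×29.5 cube is unchanged — 1 connected region. The outline is a single polygon with 4 vertices. Extrusion per mm of travel: 0.4 × 0.2 / (π × 0.875²) = 0.033260. Accumulating E over each segment gives final E = 3.2262.

G0 X0.00 Y0.00 Z6.40
G1 X19.00 Y0.00 E0.6319
G1 X19.00 Y29.50 E1.6131
G1 X0.00 Y29.50 E2.2451
G1 X0.00 Y0.00 E3.2262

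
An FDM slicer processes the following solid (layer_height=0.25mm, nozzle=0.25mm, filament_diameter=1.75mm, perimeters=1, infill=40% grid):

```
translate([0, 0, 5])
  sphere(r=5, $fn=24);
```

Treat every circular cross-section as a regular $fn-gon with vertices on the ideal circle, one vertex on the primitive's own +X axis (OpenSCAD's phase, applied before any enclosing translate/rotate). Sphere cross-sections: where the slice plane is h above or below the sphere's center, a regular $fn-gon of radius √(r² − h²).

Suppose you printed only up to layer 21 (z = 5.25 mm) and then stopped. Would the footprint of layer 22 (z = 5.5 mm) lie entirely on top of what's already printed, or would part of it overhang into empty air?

entirely on top

Compare the two slices. At z = 5.25: the r=5 sphere slices to a regular 24-gon of circumradius 4.994 (√(r²−h²) with h=0.25 from center) (area = (24/2)·4.994²·sin(360°/24) = 77.45 mm²). At z = 5.5: the r=5 sphere slices to a regular 24-gon of circumradius 4.975 (√(r²−h²) with h=0.5 from center) (area = (24/2)·4.975²·sin(360°/24) = 76.87 mm²). Checking containment: the cross-section at z = 5.5 is a subset of the cross-section at z = 5.25.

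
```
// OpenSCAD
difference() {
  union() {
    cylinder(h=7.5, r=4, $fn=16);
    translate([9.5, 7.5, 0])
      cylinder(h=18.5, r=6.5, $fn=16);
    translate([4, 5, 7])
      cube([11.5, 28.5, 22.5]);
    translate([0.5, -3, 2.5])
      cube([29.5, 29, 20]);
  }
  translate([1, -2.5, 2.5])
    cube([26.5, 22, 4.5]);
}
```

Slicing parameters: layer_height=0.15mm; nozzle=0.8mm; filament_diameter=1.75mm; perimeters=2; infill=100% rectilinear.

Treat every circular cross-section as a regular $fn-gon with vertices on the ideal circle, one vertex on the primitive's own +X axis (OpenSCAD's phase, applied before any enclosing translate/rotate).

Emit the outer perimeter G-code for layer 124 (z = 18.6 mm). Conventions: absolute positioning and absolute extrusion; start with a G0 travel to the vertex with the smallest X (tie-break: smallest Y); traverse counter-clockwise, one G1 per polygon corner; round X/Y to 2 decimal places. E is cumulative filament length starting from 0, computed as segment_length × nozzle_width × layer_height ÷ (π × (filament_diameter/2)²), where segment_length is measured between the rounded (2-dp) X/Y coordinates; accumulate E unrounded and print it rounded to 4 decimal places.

At z = 18.6 mm: the cylinder does not reach this height (z outside [0, 7.5]); the cylinder at (9.5, 7.5) is absent (z outside [0, 18.5]); the cube at (4, 5) (footprint 11.5×28.5) is included at this height; the 29.5×29 cube at (0.5, -3) contributes its full rectangle; Combining (union): the regions partially overlap (shared area 241.50 mm²), so overlapping operands fuse into one piece — 1 connected region; the cube at (1, -2.5) does not reach this height (z outside [2.5, 7]); Taking the first minus the rest: none of the subtracted shapes is present at this height, so the result so far is unchanged — 1 connected region. The outline is a single polygon with 8 vertices. Extrusion per mm of travel: 0.8 × 0.15 / (π × 0.875²) = 0.049890. Accumulating E over each segment gives final E = 6.5855.

G0 X0.50 Y-3.00 Z18.60
G1 X30.00 Y-3.00 E1.4718
G1 X30.00 Y26.00 E2.9186
G1 X15.50 Y26.00 E3.6420
G1 X15.50 Y33.50 E4.0162
G1 X4.00 Y33.50 E4.5899
G1 X4.00 Y26.00 E4.9641
G1 X0.50 Y26.00 E5.1387
G1 X0.50 Y-3.00 E6.5855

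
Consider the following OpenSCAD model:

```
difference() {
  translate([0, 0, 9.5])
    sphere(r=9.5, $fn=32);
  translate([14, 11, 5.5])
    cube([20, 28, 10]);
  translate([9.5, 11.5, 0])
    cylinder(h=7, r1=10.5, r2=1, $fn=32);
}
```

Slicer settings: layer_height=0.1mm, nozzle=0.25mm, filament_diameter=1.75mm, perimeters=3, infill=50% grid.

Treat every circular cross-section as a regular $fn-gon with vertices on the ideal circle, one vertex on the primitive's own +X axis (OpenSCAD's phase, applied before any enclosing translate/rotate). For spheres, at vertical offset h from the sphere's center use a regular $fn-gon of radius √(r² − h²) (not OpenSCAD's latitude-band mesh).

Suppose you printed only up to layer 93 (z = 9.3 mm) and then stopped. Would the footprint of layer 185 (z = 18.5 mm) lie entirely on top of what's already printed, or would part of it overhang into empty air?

Compare the two slices. At z = 9.3: the r=9.5 sphere slices to a regular 32-gon of circumradius 9.498 (√(r²−h²) with h=0.2 from center) (area = (32/2)·9.498²·sin(360°/32) = 281.59 mm²); the 20×28 cube at (14, 11) contributes its full rectangle (area 560.00 mm²); the cone at (9.5, 11.5) is absent (z outside [0, 7]); Taking the first minus the rest: starting from the r=9.5 sphere (281.59 mm²), the 20×28 cube at (14, 11) misses the remaining region (no effect) — area = 281.59 mm². At z = 18.5: the sphere: section is a regular 32-gon, circumradius = √(r²−h²) = √(9.5²−9²) = 3.041 (area = (32/2)·3.041²·sin(360°/32) = 28.87 mm²); the cube at (14, 11) is absent (z outside [5.5, 15.5]); the cone at (9.5, 11.5) is absent (z outside [0, 7]); Subtracting the remaining from the first: none of the subtracted shapes is present at this height, so the r=9.5 sphere is unchanged — area = 28.87 mm². Checking containment: the cross-section at z = 18.5 is a subset of the cross-section at z = 9.3.

entirely on top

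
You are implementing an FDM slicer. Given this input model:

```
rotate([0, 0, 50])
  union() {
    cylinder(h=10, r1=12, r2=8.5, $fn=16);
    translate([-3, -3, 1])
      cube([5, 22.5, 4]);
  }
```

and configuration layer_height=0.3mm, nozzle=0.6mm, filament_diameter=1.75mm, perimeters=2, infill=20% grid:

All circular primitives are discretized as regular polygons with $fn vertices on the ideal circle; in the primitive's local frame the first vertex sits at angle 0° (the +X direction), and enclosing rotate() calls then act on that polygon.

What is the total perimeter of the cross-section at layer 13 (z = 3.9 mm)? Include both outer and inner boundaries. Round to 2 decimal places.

85.02 mm

At z = 3.9 mm: the cone contributes a regular 16-gon of circumradius 10.635 (interpolated between r1=12 and r2=8.5 at t=0.390) (perimeter = 2·16·10.635·sin(180°/16) = 66.39 mm); the cube at (-3, -3) is present — its section is the full 5×22.5 rectangle (perimeter 55.00 mm); Combining (union): the regions partially overlap (shared area 66.88 mm²), so the edge portions inside another operand are dropped and the merged outline is re-measured after clipping — boundary = 85.02 mm; (whole slice rotated 50° about Z — lengths, areas and connectivity unchanged). Overall, the cross-section is a single solid region. Total boundary length (outer) = 85.02 mm.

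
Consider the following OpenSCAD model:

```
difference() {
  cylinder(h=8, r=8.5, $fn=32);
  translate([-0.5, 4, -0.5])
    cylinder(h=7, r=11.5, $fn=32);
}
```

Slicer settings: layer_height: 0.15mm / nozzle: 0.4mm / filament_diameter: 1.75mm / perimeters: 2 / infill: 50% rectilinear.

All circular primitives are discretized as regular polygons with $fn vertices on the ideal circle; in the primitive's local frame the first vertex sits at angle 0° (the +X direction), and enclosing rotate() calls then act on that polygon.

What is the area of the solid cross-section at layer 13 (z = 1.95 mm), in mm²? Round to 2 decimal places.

9.91 mm²

At z = 1.95 mm: the cylinder: section is a regular 32-gon, circumradius r=8.5 (area = (32/2)·8.500²·sin(360°/32) = 225.52 mm²); the r=11.5 cylinder at (-0.5, 4) gives a regular 32-gon of circumradius 11.5 (constant along its height) (area = (32/2)·11.500²·sin(360°/32) = 412.81 mm²); Subtracting the remaining from the first: starting from the r=8.5 cylinder (225.52 mm²), the r=11.5 cylinder at (-0.5, 4) partially overlaps it — only the 215.61 mm² overlap (of its 412.81 mm²) is removed, clipping the outline — area = 9.91 mm². Overall, the cross-section is a single solid region. Net area = 9.91 mm².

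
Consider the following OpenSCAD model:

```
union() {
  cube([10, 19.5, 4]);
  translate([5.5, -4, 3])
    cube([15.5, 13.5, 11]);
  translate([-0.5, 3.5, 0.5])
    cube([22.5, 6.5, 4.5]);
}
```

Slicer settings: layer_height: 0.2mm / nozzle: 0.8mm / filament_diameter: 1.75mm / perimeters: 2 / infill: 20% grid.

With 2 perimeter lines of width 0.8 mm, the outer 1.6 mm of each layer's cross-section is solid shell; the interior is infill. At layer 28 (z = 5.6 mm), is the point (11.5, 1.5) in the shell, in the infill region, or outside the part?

At z = 5.6 mm: the cube is absent (z outside [0, 4]); the cube at (5.5, -4) (footprint 15.5×13.5) is included at this height; the cube at (-0.5, 3.5) is absent (z outside [0.5, 5]); Taking the union: only the 15.5×13.5 cube at (5.5, -4) is present, so the union is just that shape — 1 connected region. Overall, the cross-section is a single solid region. The nearest boundary edge runs (5.50, -4.00)→(21.00, -4.00); distance from the point to it = 5.50 mm. The point is inside the cross-section and 5.50 mm from the nearest boundary — more than the 1.6 mm shell width (2 × 0.8), so it's in the infill interior.

infill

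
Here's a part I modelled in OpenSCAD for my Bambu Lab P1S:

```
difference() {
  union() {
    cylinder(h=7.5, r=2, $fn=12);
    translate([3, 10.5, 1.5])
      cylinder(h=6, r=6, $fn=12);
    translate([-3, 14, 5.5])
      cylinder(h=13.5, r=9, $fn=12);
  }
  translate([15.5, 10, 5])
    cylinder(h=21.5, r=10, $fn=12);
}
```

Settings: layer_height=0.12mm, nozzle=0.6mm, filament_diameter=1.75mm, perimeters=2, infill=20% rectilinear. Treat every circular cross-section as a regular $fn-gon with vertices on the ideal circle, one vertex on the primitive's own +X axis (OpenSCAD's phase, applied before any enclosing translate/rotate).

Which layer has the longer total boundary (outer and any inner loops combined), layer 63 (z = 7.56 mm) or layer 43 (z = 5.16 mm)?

Layer 63 (z = 7.56): the cylinder is not intersected at this z (z outside [0, 7.5]); the cylinder at (3, 10.5) is not intersected at this z (z outside [1.5, 7.5]); the cylinder at (-3, 14): section is a regular 12-gon, circumradius r=9 (perimeter = 2·12·9.000·sin(180°/12) = 55.90 mm); Taking the union: only the r=9 cylinder at (-3, 14) is present, so the union is just that shape — boundary = 55.90 mm; the cylinder at (15.5, 10): section is a regular 12-gon, circumradius r=10 (perimeter = 2·12·10.000·sin(180°/12) = 62.12 mm); Taking the first minus the rest: starting from that combined region, the r=10 cylinder at (15.5, 10) misses the remaining region (no effect) — boundary = 55.90 mm. So its perimeter = 55.90 mm. Layer 43 (z = 5.16): the cylinder: section is a regular 12-gon, circumradius r=2 (perimeter = 2·12·2.000·sin(180°/12) = 12.42 mm); the cylinder at (3, 10.5): section is a regular 12-gon, circumradius r=6 (perimeter = 2·12·6.000·sin(180°/12) = 37.27 mm); the cylinder at (-3, 14) does not reach this height (z outside [5.5, 19]); Combining (union): the 2 present regions are separate (no shared area or edge), so areas and boundary lengths simply add and each stays a separate island — boundary = 49.69 mm; the r=10 cylinder at (15.5, 10) contributes a regular 12-gon of circumradius 10 (perimeter = 2·12·10.000·sin(180°/12) = 62.12 mm); Subtracting the remaining from the first: starting from that combined region, the r=10 cylinder at (15.5, 10) partially overlaps it — only the 18.95 mm² overlap (of its 300.00 mm²) is removed, clipping the outline — boundary = 48.56 mm. So its perimeter = 48.56 mm. Layer 63 is larger (55.90 vs 48.56 mm).

layer 63 (z = 7.56 mm)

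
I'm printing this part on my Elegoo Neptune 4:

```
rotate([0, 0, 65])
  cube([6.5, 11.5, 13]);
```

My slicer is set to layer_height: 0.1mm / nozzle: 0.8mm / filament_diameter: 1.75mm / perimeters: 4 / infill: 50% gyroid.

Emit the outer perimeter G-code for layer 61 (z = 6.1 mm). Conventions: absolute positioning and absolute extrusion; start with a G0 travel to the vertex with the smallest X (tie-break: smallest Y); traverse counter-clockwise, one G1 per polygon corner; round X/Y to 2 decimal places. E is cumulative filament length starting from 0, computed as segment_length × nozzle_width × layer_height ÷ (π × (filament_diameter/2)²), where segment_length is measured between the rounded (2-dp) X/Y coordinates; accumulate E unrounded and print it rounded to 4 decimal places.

G0 X-10.42 Y4.86 Z6.10
G1 X0.00 Y0.00 E0.3824
G1 X2.75 Y5.89 E0.5986
G1 X-7.68 Y10.75 E0.9813
G1 X-10.42 Y4.86 E1.1974

At z = 6.1 mm: the 6.5×11.5 cube contributes its full rectangle; (whole slice rotated 65° about Z — lengths, areas and connectivity unchanged). The outline is a single polygon with 4 vertices. Extrusion per mm of travel: 0.8 × 0.1 / (π × 0.875²) = 0.033260. Accumulating E over each segment gives final E = 1.1974.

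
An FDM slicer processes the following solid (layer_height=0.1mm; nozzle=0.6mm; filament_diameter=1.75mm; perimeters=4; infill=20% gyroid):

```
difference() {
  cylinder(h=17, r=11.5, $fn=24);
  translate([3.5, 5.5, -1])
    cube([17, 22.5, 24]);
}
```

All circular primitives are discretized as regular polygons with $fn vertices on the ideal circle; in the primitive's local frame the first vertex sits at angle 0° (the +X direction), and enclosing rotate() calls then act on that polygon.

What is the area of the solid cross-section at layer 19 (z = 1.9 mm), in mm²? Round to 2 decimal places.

At z = 1.9 mm: the r=11.5 cylinder gives a regular 24-gon of circumradius 11.5 (constant along its height) (area = (24/2)·11.500²·sin(360°/24) = 410.75 mm²); the 17×22.5 cube at (3.5, 5.5) contributes its full rectangle (area 382.50 mm²); Subtracting the remaining from the first: starting from the r=11.5 cylinder (410.75 mm²), the 17×22.5 cube at (3.5, 5.5) partially overlaps it — only the 22.17 mm² overlap (of its 382.50 mm²) is removed, clipping the outline — area = 388.57 mm². Overall, the cross-section is a single solid region. Net area = 388.57 mm².

388.57 mm²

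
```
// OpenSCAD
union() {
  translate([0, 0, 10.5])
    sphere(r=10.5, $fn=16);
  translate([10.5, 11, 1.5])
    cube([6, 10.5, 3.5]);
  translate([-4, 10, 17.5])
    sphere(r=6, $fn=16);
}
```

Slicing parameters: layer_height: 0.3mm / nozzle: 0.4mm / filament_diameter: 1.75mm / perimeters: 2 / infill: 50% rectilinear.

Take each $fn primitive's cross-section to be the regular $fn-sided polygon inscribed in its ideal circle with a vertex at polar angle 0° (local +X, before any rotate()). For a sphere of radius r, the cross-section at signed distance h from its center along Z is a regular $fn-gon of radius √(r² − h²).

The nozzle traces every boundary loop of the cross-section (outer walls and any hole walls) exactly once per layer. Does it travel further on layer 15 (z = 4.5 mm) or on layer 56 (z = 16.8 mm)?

Layer 15 (z = 4.5): the r=10.5 sphere slices to a regular 16-gon of circumradius 8.617 (√(r²−h²) with h=6 from center) (perimeter = 2·16·8.617·sin(180°/16) = 53.79 mm); the cube at (10.5, 11) (footprint 6×10.5) is included at this height (perimeter 33.00 mm); the sphere at (-4, 10) is not intersected at this z (|z−center|=13.000 > r=6); Combining (union): the 2 present regions are separate (no shared area or edge), so areas and boundary lengths simply add and each stays a separate island — boundary = 86.79 mm. So its perimeter = 86.79 mm. Layer 56 (z = 16.8): the sphere: section is a regular 16-gon, circumradius = √(r²−h²) = √(10.5²−6.3²) = 8.400 (perimeter = 2·16·8.400·sin(180°/16) = 52.44 mm); the cube at (10.5, 11) does not reach this height (z outside [1.5, 5]); the sphere at (-4, 10): section is a regular 16-gon, circumradius = √(r²−h²) = √(6²−0.7²) = 5.959 (perimeter = 2·16·5.959·sin(180°/16) = 37.20 mm); Combining (union): the regions partially overlap (shared area 21.09 mm²), so the edge portions inside another operand are dropped and the merged outline is re-measured after clipping — boundary = 69.89 mm. So its perimeter = 69.89 mm. Layer 15 is larger (86.79 vs 69.89 mm).

layer 15 (z = 4.5 mm)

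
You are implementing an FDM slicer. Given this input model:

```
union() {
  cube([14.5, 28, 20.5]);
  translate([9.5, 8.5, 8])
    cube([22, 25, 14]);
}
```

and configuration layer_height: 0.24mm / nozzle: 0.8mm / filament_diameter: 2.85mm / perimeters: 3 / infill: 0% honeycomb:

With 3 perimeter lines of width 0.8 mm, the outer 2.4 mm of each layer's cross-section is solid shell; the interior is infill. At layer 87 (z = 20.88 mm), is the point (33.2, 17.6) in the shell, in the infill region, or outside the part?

At z = 20.88 mm: the cube is not intersected at this z (z outside [0, 20.5]); the 22×25 cube at (9.5, 8.5) contributes its full rectangle; Combining (union): only the 22×25 cube at (9.5, 8.5) is present, so the union is just that shape — 1 connected region. Overall, the cross-section is a single solid region. The nearest boundary edge runs (31.50, 8.50)→(31.50, 33.50); distance from the point to it = 1.70 mm. The point is not inside any of the regions above, so it lies outside the cross-section (1.70 mm from the nearest boundary).

outside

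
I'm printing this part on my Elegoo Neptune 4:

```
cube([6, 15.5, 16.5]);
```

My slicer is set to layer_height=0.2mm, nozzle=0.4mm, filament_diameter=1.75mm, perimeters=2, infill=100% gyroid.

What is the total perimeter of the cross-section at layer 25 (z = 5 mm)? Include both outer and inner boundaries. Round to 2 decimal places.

43.00 mm

At z = 5 mm: the cube (footprint 6×15.5) is included at this height (perimeter 43.00 mm). Overall, the cross-section is a single solid region. Total boundary length (outer) = 43.00 mm.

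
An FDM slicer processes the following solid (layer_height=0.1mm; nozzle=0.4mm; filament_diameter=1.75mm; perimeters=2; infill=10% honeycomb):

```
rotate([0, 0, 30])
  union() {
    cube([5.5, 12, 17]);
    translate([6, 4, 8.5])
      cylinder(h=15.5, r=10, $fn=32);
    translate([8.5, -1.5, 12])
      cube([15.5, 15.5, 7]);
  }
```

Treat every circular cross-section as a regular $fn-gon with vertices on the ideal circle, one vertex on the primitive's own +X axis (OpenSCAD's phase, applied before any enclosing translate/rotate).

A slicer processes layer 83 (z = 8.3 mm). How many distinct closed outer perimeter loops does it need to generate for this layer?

1

At z = 8.3 mm: the cube is present — its section is the full 5.5×12 rectangle; the cylinder at (6, 4) is absent (z outside [8.5, 24]); the cube at (8.5, -1.5) is not intersected at this z (z outside [12, 19]); Merging all regions: only the 5.5×12 cube is present, so the union is just that shape — 1 connected region; (rotated 30° about Z; rotation is an isometry so areas/perimeters/island counts are preserved). The result has 1 disconnected region.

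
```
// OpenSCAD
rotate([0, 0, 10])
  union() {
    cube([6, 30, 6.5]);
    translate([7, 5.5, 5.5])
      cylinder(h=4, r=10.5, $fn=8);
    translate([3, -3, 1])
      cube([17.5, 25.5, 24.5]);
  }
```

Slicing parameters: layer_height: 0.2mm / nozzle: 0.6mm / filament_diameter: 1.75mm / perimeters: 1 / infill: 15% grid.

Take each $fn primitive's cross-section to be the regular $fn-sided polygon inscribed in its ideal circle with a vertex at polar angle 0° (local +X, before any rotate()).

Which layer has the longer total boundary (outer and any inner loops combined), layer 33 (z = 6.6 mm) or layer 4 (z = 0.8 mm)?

layer 33 (z = 6.6 mm)

Layer 33 (z = 6.6): the cube is absent (z outside [0, 6.5]); the r=10.5 cylinder at (7, 5.5) gives a regular 8-gon of circumradius 10.5 (constant along its height) (perimeter = 2·8·10.500·sin(180°/8) = 64.29 mm); the 17.5×25.5 cube at (3, -3) contributes its full rectangle (perimeter 86.00 mm); Merging all regions: the regions partially overlap (shared area 223.77 mm²), so the edge portions inside another operand are dropped and the merged outline is re-measured after clipping — boundary = 92.87 mm; (whole slice rotated 10° about Z — lengths, areas and connectivity unchanged). So its perimeter = 92.87 mm. Layer 4 (z = 0.8): the cube (footprint 6×30) is included at this height (perimeter 72.00 mm); the cylinder at (7, 5.5) is absent (z outside [5.5, 9.5]); the cube at (3, -3) does not reach this height (z outside [1, 25.5]); Combining (union): only the 6×30 cube is present, so the union is just that shape — boundary = 72.00 mm; (rotated 10° about Z; rotation is an isometry so areas/perimeters/island counts are preserved). So its perimeter = 72.00 mm. Layer 33 is larger (92.87 vs 72.00 mm).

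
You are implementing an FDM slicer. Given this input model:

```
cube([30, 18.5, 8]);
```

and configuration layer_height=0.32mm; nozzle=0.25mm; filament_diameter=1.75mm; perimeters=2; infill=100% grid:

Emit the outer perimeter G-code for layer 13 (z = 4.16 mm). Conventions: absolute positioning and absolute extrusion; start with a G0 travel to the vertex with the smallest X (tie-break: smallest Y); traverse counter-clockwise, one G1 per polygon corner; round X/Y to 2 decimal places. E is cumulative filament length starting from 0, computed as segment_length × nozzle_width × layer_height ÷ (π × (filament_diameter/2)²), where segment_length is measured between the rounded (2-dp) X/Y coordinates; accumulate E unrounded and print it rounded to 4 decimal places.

G0 X0.00 Y0.00 Z4.16
G1 X30.00 Y0.00 E0.9978
G1 X30.00 Y18.50 E1.6131
G1 X0.00 Y18.50 E2.6109
G1 X0.00 Y0.00 E3.2262

At z = 4.16 mm: the cube is present — its section is the full 30×18.5 rectangle. The outline is a single polygon with 4 vertices. Extrusion per mm of travel: 0.25 × 0.32 / (π × 0.875²) = 0.033260. Accumulating E over each segment gives final E = 3.2262.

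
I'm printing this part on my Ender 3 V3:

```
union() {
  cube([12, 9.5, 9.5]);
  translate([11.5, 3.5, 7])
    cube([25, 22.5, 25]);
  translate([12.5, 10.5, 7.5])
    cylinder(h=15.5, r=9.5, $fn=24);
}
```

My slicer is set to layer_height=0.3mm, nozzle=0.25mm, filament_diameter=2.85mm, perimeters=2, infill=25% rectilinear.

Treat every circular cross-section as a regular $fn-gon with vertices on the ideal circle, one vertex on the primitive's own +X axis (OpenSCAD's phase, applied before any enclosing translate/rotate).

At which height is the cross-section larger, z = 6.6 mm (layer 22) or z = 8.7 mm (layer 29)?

Layer 22 (z = 6.6): the cube is present — its section is the full 12×9.5 rectangle (area 114.00 mm²); the cube at (11.5, 3.5) does not reach this height (z outside [7, 32]); the cylinder at (12.5, 10.5) is not intersected at this z (z outside [7.5, 23]); Taking the union: only the 12×9.5 cube is present, so the union is just that shape — area = 114.00 mm². So its area = 114.00 mm². Layer 29 (z = 8.7): the 12×9.5 cube contributes its full rectangle (area 114.00 mm²); the cube at (11.5, 3.5) (footprint 25×22.5) is included at this height (area 562.50 mm²); the r=9.5 cylinder at (12.5, 10.5) gives a regular 24-gon of circumradius 9.5 (constant along its height) (area = (24/2)·9.500²·sin(360°/24) = 280.30 mm²); Taking the union: the regions partially overlap — summed areas 956.80 mm² minus the doubly-counted overlap 202.36 mm² gives 754.44 mm² — area = 754.44 mm². So its area = 754.44 mm². Layer 29 is larger (754.44 vs 114.00 mm²).

layer 29 (z = 8.7 mm)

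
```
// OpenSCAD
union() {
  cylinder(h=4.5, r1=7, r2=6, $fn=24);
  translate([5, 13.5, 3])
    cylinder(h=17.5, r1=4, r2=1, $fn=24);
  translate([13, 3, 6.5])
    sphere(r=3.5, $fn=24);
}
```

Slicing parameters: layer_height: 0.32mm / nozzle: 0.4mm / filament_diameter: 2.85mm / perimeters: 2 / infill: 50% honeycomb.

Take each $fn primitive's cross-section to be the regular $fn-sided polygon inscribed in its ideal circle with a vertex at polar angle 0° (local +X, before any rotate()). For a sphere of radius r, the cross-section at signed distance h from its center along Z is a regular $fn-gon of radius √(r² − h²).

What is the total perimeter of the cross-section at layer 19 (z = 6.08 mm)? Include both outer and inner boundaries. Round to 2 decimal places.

At z = 6.08 mm: the cone is not intersected at this z (z outside [0, 4.5]); the cone at (5, 13.5) (r1=4→r2=1) has section circumradius 3.472 here — a regular 24-gon (perimeter = 2·24·3.472·sin(180°/24) = 21.75 mm); the r=3.5 sphere at (13, 3) slices to a regular 24-gon of circumradius 3.475 (√(r²−h²) with h=0.42 from center) (perimeter = 2·24·3.475·sin(180°/24) = 21.77 mm); Taking the union: the 2 present regions are separate (no shared area or edge), so areas and boundary lengths simply add and each stays a separate island — boundary = 43.52 mm. Overall, the cross-section has 2 separate islands. Total boundary length (outer) = 43.52 mm.

43.52 mm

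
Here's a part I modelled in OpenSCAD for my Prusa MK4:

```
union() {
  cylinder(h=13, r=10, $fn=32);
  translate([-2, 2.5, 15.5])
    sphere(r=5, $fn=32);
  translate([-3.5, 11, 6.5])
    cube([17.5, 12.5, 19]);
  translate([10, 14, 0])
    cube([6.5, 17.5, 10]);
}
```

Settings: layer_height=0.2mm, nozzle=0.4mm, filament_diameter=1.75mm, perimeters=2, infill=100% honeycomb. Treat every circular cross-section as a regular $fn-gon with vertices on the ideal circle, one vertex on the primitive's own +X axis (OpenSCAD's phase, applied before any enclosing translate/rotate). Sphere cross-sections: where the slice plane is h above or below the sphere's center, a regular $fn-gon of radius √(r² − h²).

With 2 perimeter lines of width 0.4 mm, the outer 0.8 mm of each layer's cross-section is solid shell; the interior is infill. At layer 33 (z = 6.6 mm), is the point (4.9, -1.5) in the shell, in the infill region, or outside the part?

At z = 6.6 mm: the r=10 cylinder contributes a regular 32-gon of circumradius 10; the sphere at (-2, 2.5) does not reach this height (|z−center|=8.900 > r=5); the cube at (-3.5, 11) is present — its section is the full 17.5×12.5 rectangle; the 6.5×17.5 cube at (10, 14) contributes its full rectangle; Merging all regions: the regions partially overlap (shared area 38.00 mm²), so overlapping operands fuse into one piece — 2 connected regions. Overall, the cross-section has 2 separate islands. The nearest boundary edge runs (9.81, -1.95)→(9.24, -3.83); distance from the point to it = 4.83 mm. (Shell/infill is judged within the island containing the point — the largest one.) The point is inside the cross-section and 4.83 mm from the nearest boundary — more than the 0.8 mm shell width (2 × 0.4), so it's in the infill interior.

infill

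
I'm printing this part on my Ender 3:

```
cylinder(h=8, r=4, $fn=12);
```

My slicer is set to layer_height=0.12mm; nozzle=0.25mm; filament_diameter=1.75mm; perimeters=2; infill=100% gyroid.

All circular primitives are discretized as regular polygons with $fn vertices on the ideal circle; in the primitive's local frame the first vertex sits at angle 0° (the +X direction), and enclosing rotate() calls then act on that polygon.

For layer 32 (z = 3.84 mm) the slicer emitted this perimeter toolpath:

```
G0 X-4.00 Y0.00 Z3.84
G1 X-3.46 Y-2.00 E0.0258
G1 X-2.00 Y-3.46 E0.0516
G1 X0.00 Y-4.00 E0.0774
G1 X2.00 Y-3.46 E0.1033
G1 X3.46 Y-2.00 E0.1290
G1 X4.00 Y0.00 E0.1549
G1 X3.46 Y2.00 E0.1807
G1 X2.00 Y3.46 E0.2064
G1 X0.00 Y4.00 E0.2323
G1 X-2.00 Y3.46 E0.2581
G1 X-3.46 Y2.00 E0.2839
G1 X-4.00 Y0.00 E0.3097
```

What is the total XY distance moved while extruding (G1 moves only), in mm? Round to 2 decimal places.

24.83 mm

Sum the Euclidean lengths of each G1 segment: total = 24.83 mm.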